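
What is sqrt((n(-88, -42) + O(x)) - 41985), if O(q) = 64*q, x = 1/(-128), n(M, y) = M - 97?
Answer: I*sqrt(168682)/2 ≈ 205.35*I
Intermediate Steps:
n(M, y) = -97 + M
x = -1/128 ≈ -0.0078125
sqrt((n(-88, -42) + O(x)) - 41985) = sqrt(((-97 - 88) + 64*(-1/128)) - 41985) = sqrt((-185 - 1/2) - 41985) = sqrt(-371/2 - 41985) = sqrt(-84341/2) = I*sqrt(168682)/2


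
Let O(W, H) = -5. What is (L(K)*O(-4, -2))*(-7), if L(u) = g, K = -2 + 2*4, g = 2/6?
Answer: 35/3 ≈ 11.667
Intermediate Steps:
g = 1/3 (g = 2*(1/6) = 1/3 ≈ 0.33333)
K = 6 (K = -2 + 8 = 6)
L(u) = 1/3
(L(K)*O(-4, -2))*(-7) = ((1/3)*(-5))*(-7) = -5/3*(-7) = 35/3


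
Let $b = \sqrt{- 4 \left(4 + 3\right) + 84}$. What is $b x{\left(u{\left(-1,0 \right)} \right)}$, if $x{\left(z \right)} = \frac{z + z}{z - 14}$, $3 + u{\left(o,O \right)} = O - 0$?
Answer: $\frac{12 \sqrt{14}}{17} \approx 2.6412$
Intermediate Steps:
$u{\left(o,O \right)} = -3 + O$ ($u{\left(o,O \right)} = -3 + \left(O - 0\right) = -3 + \left(O + 0\right) = -3 + O$)
$b = 2 \sqrt{14}$ ($b = \sqrt{\left(-4\right) 7 + 84} = \sqrt{-28 + 84} = \sqrt{56} = 2 \sqrt{14} \approx 7.4833$)
$x{\left(z \right)} = \frac{2 z}{-14 + z}$
$b x{\left(u{\left(-1,0 \right)} \right)} = 2 \sqrt{14} \frac{2 \left(-3 + 0\right)}{-14 + \left(-3 + 0\right)} = 2 \sqrt{14} \cdot 2 \left(-3\right) \frac{1}{-14 - 3} = 2 \sqrt{14} \cdot 2 \left(-3\right) \frac{1}{-17} = 2 \sqrt{14} \cdot 2 \left(-3\right) \left(- \frac{1}{17}\right) = 2 \sqrt{14} \cdot \frac{6}{17} = \frac{12 \sqrt{14}}{17}$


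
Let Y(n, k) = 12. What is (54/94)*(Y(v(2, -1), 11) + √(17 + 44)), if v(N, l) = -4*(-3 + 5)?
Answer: 324/47 + 27*√61/47 ≈ 11.380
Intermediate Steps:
v(N, l) = -8 (v(N, l) = -4*2 = -8)
(54/94)*(Y(v(2, -1), 11) + √(17 + 44)) = (54/94)*(12 + √(17 + 44)) = (54*(1/94))*(12 + √61) = 27*(12 + √61)/47 = 324/47 + 27*√61/47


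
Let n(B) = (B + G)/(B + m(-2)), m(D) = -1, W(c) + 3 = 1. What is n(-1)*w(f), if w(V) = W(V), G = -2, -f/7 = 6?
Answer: -3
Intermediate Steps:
f = -42 (f = -7*6 = -42)
W(c) = -2 (W(c) = -3 + 1 = -2)
w(V) = -2
n(B) = (-2 + B)/(-1 + B) (n(B) = (B - 2)/(B - 1) = (-2 + B)/(-1 + B))
n(-1)*w(f) = ((-2 - 1)/(-1 - 1))*(-2) = (-3/(-2))*(-2) = -1/2*(-3)*(-2) = (3/2)*(-2) = -3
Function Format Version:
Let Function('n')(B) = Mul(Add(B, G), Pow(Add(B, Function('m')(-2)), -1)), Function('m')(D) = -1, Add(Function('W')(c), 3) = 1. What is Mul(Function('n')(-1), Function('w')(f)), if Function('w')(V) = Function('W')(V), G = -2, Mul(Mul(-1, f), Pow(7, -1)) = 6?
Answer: -3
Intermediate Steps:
f = -42 (f = Mul(-7, 6) = -42)
Function('W')(c) = -2 (Function('W')(c) = Add(-3, 1) = -2)
Function('w')(V) = -2
Function('n')(B) = Mul(Pow(Add(-1, B), -1), Add(-2, B)) (Function('n')(B) = Mul(Add(B, -2), Pow(Add(B, -1), -1)) = Mul(Add(-2, B), Pow(Add(-1, B), -1)) = Mul(Pow(Add(-1, B), -1), Add(-2, B)))
Mul(Function('n')(-1), Function('w')(f)) = Mul(Mul(Pow(Add(-1, -1), -1), Add(-2, -1)), -2) = Mul(Mul(Pow(-2, -1), -3), -2) = Mul(Mul(Rational(-1, 2), -3), -2) = Mul(Rational(3, 2), -2) = -3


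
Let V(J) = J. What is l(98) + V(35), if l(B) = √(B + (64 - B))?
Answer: 43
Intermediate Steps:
l(B) = 8 (l(B) = √64 = 8)
l(98) + V(35) = 8 + 35 = 43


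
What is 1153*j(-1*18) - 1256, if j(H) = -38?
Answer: -45070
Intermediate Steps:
1153*j(-1*18) - 1256 = 1153*(-38) - 1256 = -43814 - 1256 = -45070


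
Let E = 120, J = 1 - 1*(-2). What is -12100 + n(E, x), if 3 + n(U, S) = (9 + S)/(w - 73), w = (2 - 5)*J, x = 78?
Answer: -992533/82 ≈ -12104.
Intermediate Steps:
J = 3 (J = 1 + 2 = 3)
w = -9 (w = (2 - 5)*3 = -3*3 = -9)
n(U, S) = -255/82 - S/82 (n(U, S) = -3 + (9 + S)/(-9 - 73) = -3 + (9 + S)/(-82) = -3 + (9 + S)*(-1/82) = -3 + (-9/82 - S/82) = -255/82 - S/82)
-12100 + n(E, x) = -12100 + (-255/82 - 1/82*78) = -12100 + (-255/82 - 39/41) = -12100 - 333/82 = -992533/82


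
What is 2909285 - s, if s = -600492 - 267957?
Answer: 3777734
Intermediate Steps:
s = -868449
2909285 - s = 2909285 - 1*(-868449) = 2909285 + 868449 = 3777734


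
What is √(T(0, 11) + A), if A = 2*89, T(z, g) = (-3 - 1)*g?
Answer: √134 ≈ 11.576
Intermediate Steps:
T(z, g) = -4*g
A = 178
√(T(0, 11) + A) = √(-4*11 + 178) = √(-44 + 178) = √134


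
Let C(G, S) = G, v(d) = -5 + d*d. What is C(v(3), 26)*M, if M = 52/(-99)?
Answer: -208/99 ≈ -2.1010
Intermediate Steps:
v(d) = -5 + d²
M = -52/99 (M = 52*(-1/99) = -52/99 ≈ -0.52525)
C(v(3), 26)*M = (-5 + 3²)*(-52/99) = (-5 + 9)*(-52/99) = 4*(-52/99) = -208/99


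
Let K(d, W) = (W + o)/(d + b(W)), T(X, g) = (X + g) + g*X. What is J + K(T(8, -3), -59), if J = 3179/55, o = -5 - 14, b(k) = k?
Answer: 294/5 ≈ 58.800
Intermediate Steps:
o = -19
T(X, g) = X + g + X*g (T(X, g) = (X + g) + X*g = X + g + X*g)
K(d, W) = (-19 + W)/(W + d) (K(d, W) = (W - 19)/(d + W) = (-19 + W)/(W + d))
J = 289/5 (J = 3179*(1/55) = 289/5 ≈ 57.800)
J + K(T(8, -3), -59) = 289/5 + (-19 - 59)/(-59 + (8 - 3 + 8*(-3))) = 289/5 - 78/(-59 + (8 - 3 - 24)) = 289/5 - 78/(-59 - 19) = 289/5 - 78/(-78) = 289/5 - 1/78*(-78) = 289/5 + 1 = 294/5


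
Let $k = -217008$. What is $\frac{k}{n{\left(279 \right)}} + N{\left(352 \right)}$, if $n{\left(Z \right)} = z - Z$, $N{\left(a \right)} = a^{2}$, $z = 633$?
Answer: $\frac{7274168}{59} \approx 1.2329 \cdot 10^{5}$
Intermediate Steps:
$n{\left(Z \right)} = 633 - Z$
$\frac{k}{n{\left(279 \right)}} + N{\left(352 \right)} = - \frac{217008}{633 - 279} + 352^{2} = - \frac{217008}{633 - 279} + 123904 = - \frac{217008}{354} + 123904 = \left(-217008\right) \frac{1}{354} + 123904 = - \frac{36168}{59} + 123904 = \frac{7274168}{59}$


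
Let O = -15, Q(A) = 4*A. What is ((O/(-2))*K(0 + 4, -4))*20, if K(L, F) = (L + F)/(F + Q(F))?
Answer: 0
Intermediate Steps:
K(L, F) = (F + L)/(5*F) (K(L, F) = (L + F)/(F + 4*F) = (F + L)/((5*F)) = (F + L)*(1/(5*F)) = (F + L)/(5*F))
((O/(-2))*K(0 + 4, -4))*20 = ((-15/(-2))*((1/5)*(-4 + (0 + 4))/(-4)))*20 = ((-15*(-1/2))*((1/5)*(-1/4)*(-4 + 4)))*20 = (15*((1/5)*(-1/4)*0)/2)*20 = ((15/2)*0)*20 = 0*20 = 0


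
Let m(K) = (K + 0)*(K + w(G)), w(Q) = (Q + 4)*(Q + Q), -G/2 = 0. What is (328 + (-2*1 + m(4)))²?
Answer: 116964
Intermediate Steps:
G = 0 (G = -2*0 = 0)
w(Q) = 2*Q*(4 + Q) (w(Q) = (4 + Q)*(2*Q) = 2*Q*(4 + Q))
m(K) = K² (m(K) = (K + 0)*(K + 2*0*(4 + 0)) = K*(K + 2*0*4) = K*(K + 0) = K*K = K²)
(328 + (-2*1 + m(4)))² = (328 + (-2*1 + 4²))² = (328 + (-2 + 16))² = (328 + 14)² = 342² = 116964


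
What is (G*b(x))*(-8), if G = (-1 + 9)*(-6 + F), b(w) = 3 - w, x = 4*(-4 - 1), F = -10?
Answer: 23552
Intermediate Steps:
x = -20 (x = 4*(-5) = -20)
G = -128 (G = (-1 + 9)*(-6 - 10) = 8*(-16) = -128)
(G*b(x))*(-8) = -128*(3 - 1*(-20))*(-8) = -128*(3 + 20)*(-8) = -128*23*(-8) = -2944*(-8) = 23552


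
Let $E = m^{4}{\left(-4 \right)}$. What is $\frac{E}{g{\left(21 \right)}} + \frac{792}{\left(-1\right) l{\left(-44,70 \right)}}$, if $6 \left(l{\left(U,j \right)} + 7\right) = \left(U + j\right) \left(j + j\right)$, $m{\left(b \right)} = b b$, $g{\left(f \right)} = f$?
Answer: $\frac{16835624}{5397} \approx 3119.4$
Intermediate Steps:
$m{\left(b \right)} = b^{2}$
$E = 65536$ ($E = \left(\left(-4\right)^{2}\right)^{4} = 16^{4} = 65536$)
$l{\left(U,j \right)} = -7 + \frac{j \left(U + j\right)}{3}$ ($l{\left(U,j \right)} = -7 + \frac{\left(U + j\right) \left(j + j\right)}{6} = -7 + \frac{\left(U + j\right) 2 j}{6} = -7 + \frac{2 j \left(U + j\right)}{6} = -7 + \frac{j \left(U + j\right)}{3}$)
$\frac{E}{g{\left(21 \right)}} + \frac{792}{\left(-1\right) l{\left(-44,70 \right)}} = \frac{65536}{21} + \frac{792}{\left(-1\right) \left(-7 + \frac{70^{2}}{3} + \frac{1}{3} \left(-44\right) 70\right)} = 65536 \cdot \frac{1}{21} + \frac{792}{\left(-1\right) \left(-7 + \frac{1}{3} \cdot 4900 - \frac{3080}{3}\right)} = \frac{65536}{21} + \frac{792}{\left(-1\right) \left(-7 + \frac{4900}{3} - \frac{3080}{3}\right)} = \frac{65536}{21} + \frac{792}{\left(-1\right) \frac{1799}{3}} = \frac{65536}{21} + \frac{792}{- \frac{1799}{3}} = \frac{65536}{21} + 792 \left(- \frac{3}{1799}\right) = \frac{65536}{21} - \frac{2376}{1799} = \frac{16835624}{5397}$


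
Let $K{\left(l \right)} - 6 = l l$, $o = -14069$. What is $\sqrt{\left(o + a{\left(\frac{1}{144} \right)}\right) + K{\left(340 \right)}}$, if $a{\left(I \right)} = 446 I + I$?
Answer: $\frac{5 \sqrt{584871}}{12} \approx 318.65$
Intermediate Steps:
$a{\left(I \right)} = 447 I$
$K{\left(l \right)} = 6 + l^{2}$ ($K{\left(l \right)} = 6 + l l = 6 + l^{2}$)
$\sqrt{\left(o + a{\left(\frac{1}{144} \right)}\right) + K{\left(340 \right)}} = \sqrt{\left(-14069 + \frac{447}{144}\right) + \left(6 + 340^{2}\right)} = \sqrt{\left(-14069 + 447 \cdot \frac{1}{144}\right) + \left(6 + 115600\right)} = \sqrt{\left(-14069 + \frac{149}{48}\right) + 115606} = \sqrt{- \frac{675163}{48} + 115606} = \sqrt{\frac{4873925}{48}} = \frac{5 \sqrt{584871}}{12}$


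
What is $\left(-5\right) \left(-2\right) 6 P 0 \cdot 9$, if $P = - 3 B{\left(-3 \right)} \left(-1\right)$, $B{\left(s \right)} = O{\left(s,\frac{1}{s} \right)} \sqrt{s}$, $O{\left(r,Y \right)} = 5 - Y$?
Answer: $0$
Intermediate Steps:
$B{\left(s \right)} = \sqrt{s} \left(5 - \frac{1}{s}\right)$ ($B{\left(s \right)} = \left(5 - \frac{1}{s}\right) \sqrt{s} = \sqrt{s} \left(5 - \frac{1}{s}\right)$)
$P = 16 i \sqrt{3}$ ($P = - 3 \frac{-1 + 5 \left(-3\right)}{i \sqrt{3}} \left(-1\right) = - 3 - \frac{i \sqrt{3}}{3} \left(-1 - 15\right) \left(-1\right) = - 3 - \frac{i \sqrt{3}}{3} \left(-16\right) \left(-1\right) = - 3 \frac{16 i \sqrt{3}}{3} \left(-1\right) = - 16 i \sqrt{3} \left(-1\right) = 16 i \sqrt{3} \approx 27.713 i$)
$\left(-5\right) \left(-2\right) 6 P 0 \cdot 9 = \left(-5\right) \left(-2\right) 6 \cdot 16 i \sqrt{3} \cdot 0 \cdot 9 = 10 \cdot 96 i \sqrt{3} \cdot 0 \cdot 9 = 10 \cdot 0 \cdot 9 = 0 \cdot 9 = 0$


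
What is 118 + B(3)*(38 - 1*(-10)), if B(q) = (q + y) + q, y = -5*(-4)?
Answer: 1366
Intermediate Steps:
y = 20
B(q) = 20 + 2*q (B(q) = (q + 20) + q = (20 + q) + q = 20 + 2*q)
118 + B(3)*(38 - 1*(-10)) = 118 + (20 + 2*3)*(38 - 1*(-10)) = 118 + (20 + 6)*(38 + 10) = 118 + 26*48 = 118 + 1248 = 1366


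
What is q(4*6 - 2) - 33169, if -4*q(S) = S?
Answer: -66349/2 ≈ -33175.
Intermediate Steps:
q(S) = -S/4
q(4*6 - 2) - 33169 = -(4*6 - 2)/4 - 33169 = -(24 - 2)/4 - 33169 = -¼*22 - 33169 = -11/2 - 33169 = -66349/2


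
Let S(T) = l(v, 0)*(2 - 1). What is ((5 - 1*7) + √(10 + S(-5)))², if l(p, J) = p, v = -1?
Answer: 1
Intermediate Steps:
S(T) = -1 (S(T) = -(2 - 1) = -1*1 = -1)
((5 - 1*7) + √(10 + S(-5)))² = ((5 - 1*7) + √(10 - 1))² = ((5 - 7) + √9)² = (-2 + 3)² = 1² = 1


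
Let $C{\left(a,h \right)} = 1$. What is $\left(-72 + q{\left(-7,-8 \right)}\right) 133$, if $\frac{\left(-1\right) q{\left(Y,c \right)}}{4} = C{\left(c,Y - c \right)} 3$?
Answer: $-11172$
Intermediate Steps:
$q{\left(Y,c \right)} = -12$ ($q{\left(Y,c \right)} = - 4 \cdot 1 \cdot 3 = \left(-4\right) 3 = -12$)
$\left(-72 + q{\left(-7,-8 \right)}\right) 133 = \left(-72 - 12\right) 133 = \left(-84\right) 133 = -11172$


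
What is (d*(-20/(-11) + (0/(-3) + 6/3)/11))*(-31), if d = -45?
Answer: 2790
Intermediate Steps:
(d*(-20/(-11) + (0/(-3) + 6/3)/11))*(-31) = -45*(-20/(-11) + (0/(-3) + 6/3)/11)*(-31) = -45*(-20*(-1/11) + (0*(-⅓) + 6*(⅓))*(1/11))*(-31) = -45*(20/11 + (0 + 2)*(1/11))*(-31) = -45*(20/11 + 2*(1/11))*(-31) = -45*(20/11 + 2/11)*(-31) = -45*2*(-31) = -90*(-31) = 2790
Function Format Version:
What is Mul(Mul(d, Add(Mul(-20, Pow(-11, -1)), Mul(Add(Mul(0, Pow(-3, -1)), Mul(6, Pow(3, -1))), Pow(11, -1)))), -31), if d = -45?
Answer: 2790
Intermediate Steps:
Mul(Mul(d, Add(Mul(-20, Pow(-11, -1)), Mul(Add(Mul(0, Pow(-3, -1)), Mul(6, Pow(3, -1))), Pow(11, -1)))), -31) = Mul(Mul(-45, Add(Mul(-20, Pow(-11, -1)), Mul(Add(Mul(0, Pow(-3, -1)), Mul(6, Pow(3, -1))), Pow(11, -1)))), -31) = Mul(Mul(-45, Add(Mul(-20, Rational(-1, 11)), Mul(Add(Mul(0, Rational(-1, 3)), Mul(6, Rational(1, 3))), Rational(1, 11)))), -31) = Mul(Mul(-45, Add(Rational(20, 11), Mul(Add(0, 2), Rational(1, 11)))), -31) = Mul(Mul(-45, Add(Rational(20, 11), Mul(2, Rational(1, 11)))), -31) = Mul(Mul(-45, Add(Rational(20, 11), Rational(2, 11))), -31) = Mul(Mul(-45, 2), -31) = Mul(-90, -31) = 2790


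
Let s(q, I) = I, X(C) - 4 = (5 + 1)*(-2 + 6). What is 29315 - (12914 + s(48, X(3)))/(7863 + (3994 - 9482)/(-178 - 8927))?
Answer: 2098780552535/71598103 ≈ 29313.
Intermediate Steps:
X(C) = 28 (X(C) = 4 + (5 + 1)*(-2 + 6) = 4 + 6*4 = 4 + 24 = 28)
29315 - (12914 + s(48, X(3)))/(7863 + (3994 - 9482)/(-178 - 8927)) = 29315 - (12914 + 28)/(7863 + (3994 - 9482)/(-178 - 8927)) = 29315 - 12942/(7863 - 5488/(-9105)) = 29315 - 12942/(7863 - 5488*(-1/9105)) = 29315 - 12942/(7863 + 5488/9105) = 29315 - 12942/71598103/9105 = 29315 - 12942*9105/71598103 = 29315 - 1*117836910/71598103 = 29315 - 117836910/71598103 = 2098780552535/71598103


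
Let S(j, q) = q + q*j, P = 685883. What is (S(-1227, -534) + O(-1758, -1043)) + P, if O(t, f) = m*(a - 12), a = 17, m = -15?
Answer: 1340492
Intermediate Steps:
S(j, q) = q + j*q
O(t, f) = -75 (O(t, f) = -15*(17 - 12) = -15*5 = -75)
(S(-1227, -534) + O(-1758, -1043)) + P = (-534*(1 - 1227) - 75) + 685883 = (-534*(-1226) - 75) + 685883 = (654684 - 75) + 685883 = 654609 + 685883 = 1340492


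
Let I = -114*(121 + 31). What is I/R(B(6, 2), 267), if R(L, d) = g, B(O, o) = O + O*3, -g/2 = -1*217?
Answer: -8664/217 ≈ -39.926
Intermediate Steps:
g = 434 (g = -(-2)*217 = -2*(-217) = 434)
B(O, o) = 4*O (B(O, o) = O + 3*O = 4*O)
R(L, d) = 434
I = -17328 (I = -114*152 = -17328)
I/R(B(6, 2), 267) = -17328/434 = -17328*1/434 = -8664/217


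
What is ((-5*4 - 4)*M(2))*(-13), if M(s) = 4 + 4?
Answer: 2496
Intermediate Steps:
M(s) = 8
((-5*4 - 4)*M(2))*(-13) = ((-5*4 - 4)*8)*(-13) = ((-20 - 4)*8)*(-13) = -24*8*(-13) = -192*(-13) = 2496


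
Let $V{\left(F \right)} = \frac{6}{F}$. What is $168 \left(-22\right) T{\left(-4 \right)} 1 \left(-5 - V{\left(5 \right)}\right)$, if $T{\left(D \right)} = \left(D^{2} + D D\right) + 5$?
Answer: $\frac{4239312}{5} \approx 8.4786 \cdot 10^{5}$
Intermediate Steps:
$T{\left(D \right)} = 5 + 2 D^{2}$ ($T{\left(D \right)} = \left(D^{2} + D^{2}\right) + 5 = 2 D^{2} + 5 = 5 + 2 D^{2}$)
$168 \left(-22\right) T{\left(-4 \right)} 1 \left(-5 - V{\left(5 \right)}\right) = 168 \left(-22\right) \left(5 + 2 \left(-4\right)^{2}\right) 1 \left(-5 - \frac{6}{5}\right) = - 3696 \left(5 + 2 \cdot 16\right) 1 \left(-5 - 6 \cdot \frac{1}{5}\right) = - 3696 \left(5 + 32\right) 1 \left(-5 - \frac{6}{5}\right) = - 3696 \cdot 37 \cdot 1 \left(-5 - \frac{6}{5}\right) = - 3696 \cdot 37 \left(- \frac{31}{5}\right) = \left(-3696\right) \left(- \frac{1147}{5}\right) = \frac{4239312}{5}$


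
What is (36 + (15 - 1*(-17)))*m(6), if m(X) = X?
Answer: 408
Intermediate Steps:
(36 + (15 - 1*(-17)))*m(6) = (36 + (15 - 1*(-17)))*6 = (36 + (15 + 17))*6 = (36 + 32)*6 = 68*6 = 408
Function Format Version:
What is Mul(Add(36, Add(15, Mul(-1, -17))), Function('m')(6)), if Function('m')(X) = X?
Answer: 408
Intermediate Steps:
Mul(Add(36, Add(15, Mul(-1, -17))), Function('m')(6)) = Mul(Add(36, Add(15, Mul(-1, -17))), 6) = Mul(Add(36, Add(15, 17)), 6) = Mul(Add(36, 32), 6) = Mul(68, 6) = 408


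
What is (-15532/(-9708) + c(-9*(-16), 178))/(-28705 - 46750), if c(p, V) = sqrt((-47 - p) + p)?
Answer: -3883/183129285 - I*sqrt(47)/75455 ≈ -2.1204e-5 - 9.0858e-5*I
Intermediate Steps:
c(p, V) = I*sqrt(47) (c(p, V) = sqrt(-47) = I*sqrt(47))
(-15532/(-9708) + c(-9*(-16), 178))/(-28705 - 46750) = (-15532/(-9708) + I*sqrt(47))/(-28705 - 46750) = (-15532*(-1/9708) + I*sqrt(47))/(-75455) = (3883/2427 + I*sqrt(47))*(-1/75455) = -3883/183129285 - I*sqrt(47)/75455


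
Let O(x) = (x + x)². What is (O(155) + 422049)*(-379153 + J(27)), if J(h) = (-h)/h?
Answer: -196458265946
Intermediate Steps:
O(x) = 4*x² (O(x) = (2*x)² = 4*x²)
J(h) = -1
(O(155) + 422049)*(-379153 + J(27)) = (4*155² + 422049)*(-379153 - 1) = (4*24025 + 422049)*(-379154) = (96100 + 422049)*(-379154) = 518149*(-379154) = -196458265946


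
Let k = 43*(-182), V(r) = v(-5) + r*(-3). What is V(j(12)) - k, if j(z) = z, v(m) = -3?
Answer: 7787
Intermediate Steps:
V(r) = -3 - 3*r (V(r) = -3 + r*(-3) = -3 - 3*r)
k = -7826
V(j(12)) - k = (-3 - 3*12) - 1*(-7826) = (-3 - 36) + 7826 = -39 + 7826 = 7787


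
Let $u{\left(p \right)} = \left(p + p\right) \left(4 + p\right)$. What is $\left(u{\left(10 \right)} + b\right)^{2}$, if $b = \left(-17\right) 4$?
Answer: $44944$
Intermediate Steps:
$u{\left(p \right)} = 2 p \left(4 + p\right)$
$b = -68$
$\left(u{\left(10 \right)} + b\right)^{2} = \left(2 \cdot 10 \left(4 + 10\right) - 68\right)^{2} = \left(2 \cdot 10 \cdot 14 - 68\right)^{2} = \left(280 - 68\right)^{2} = 212^{2} = 44944$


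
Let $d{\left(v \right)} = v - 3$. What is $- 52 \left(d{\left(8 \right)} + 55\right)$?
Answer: $-3120$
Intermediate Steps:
$d{\left(v \right)} = -3 + v$
$- 52 \left(d{\left(8 \right)} + 55\right) = - 52 \left(\left(-3 + 8\right) + 55\right) = - 52 \left(5 + 55\right) = \left(-52\right) 60 = -3120$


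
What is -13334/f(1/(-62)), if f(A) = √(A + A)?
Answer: 13334*I*√31 ≈ 74241.0*I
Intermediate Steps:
f(A) = √2*√A (f(A) = √(2*A) = √2*√A)
-13334/f(1/(-62)) = -13334*(-I*√31) = -(-13334)*I*√31 = 13334*I*√31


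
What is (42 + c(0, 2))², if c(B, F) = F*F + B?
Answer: 2116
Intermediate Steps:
c(B, F) = B + F² (c(B, F) = F² + B = B + F²)
(42 + c(0, 2))² = (42 + (0 + 2²))² = (42 + (0 + 4))² = (42 + 4)² = 46² = 2116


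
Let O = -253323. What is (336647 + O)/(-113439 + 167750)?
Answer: 83324/54311 ≈ 1.5342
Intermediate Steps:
(336647 + O)/(-113439 + 167750) = (336647 - 253323)/(-113439 + 167750) = 83324/54311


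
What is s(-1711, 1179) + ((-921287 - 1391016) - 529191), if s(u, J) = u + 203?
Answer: -2843002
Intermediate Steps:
s(u, J) = 203 + u
s(-1711, 1179) + ((-921287 - 1391016) - 529191) = (203 - 1711) + ((-921287 - 1391016) - 529191) = -1508 + (-2312303 - 529191) = -1508 - 2841494 = -2843002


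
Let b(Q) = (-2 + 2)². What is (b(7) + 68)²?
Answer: 4624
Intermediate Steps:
b(Q) = 0 (b(Q) = 0² = 0)
(b(7) + 68)² = (0 + 68)² = 68² = 4624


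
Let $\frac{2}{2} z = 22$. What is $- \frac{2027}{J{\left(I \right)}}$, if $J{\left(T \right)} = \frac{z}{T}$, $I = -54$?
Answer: $\frac{54729}{11} \approx 4975.4$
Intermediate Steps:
$z = 22$
$J{\left(T \right)} = \frac{22}{T}$
$- \frac{2027}{J{\left(I \right)}} = - \frac{2027}{22 \frac{1}{-54}} = - \frac{2027}{22 \left(- \frac{1}{54}\right)} = - \frac{2027}{- \frac{11}{27}} = \left(-2027\right) \left(- \frac{27}{11}\right) = \frac{54729}{11}$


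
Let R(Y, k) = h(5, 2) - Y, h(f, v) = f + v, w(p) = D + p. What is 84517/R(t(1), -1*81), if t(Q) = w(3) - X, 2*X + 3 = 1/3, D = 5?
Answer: -253551/7 ≈ -36222.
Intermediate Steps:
X = -4/3 (X = -3/2 + (1/2)/3 = -3/2 + (1/2)*(1/3) = -3/2 + 1/6 = -4/3 ≈ -1.3333)
w(p) = 5 + p
t(Q) = 28/3 (t(Q) = (5 + 3) - 1*(-4/3) = 8 + 4/3 = 28/3)
R(Y, k) = 7 - Y (R(Y, k) = (5 + 2) - Y = 7 - Y)
84517/R(t(1), -1*81) = 84517/(7 - 1*28/3) = 84517/(7 - 28/3) = 84517/(-7/3) = 84517*(-3/7) = -253551/7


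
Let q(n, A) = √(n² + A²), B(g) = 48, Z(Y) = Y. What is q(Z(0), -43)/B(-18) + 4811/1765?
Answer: 306823/84720 ≈ 3.6216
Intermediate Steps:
q(n, A) = √(A² + n²)
q(Z(0), -43)/B(-18) + 4811/1765 = √((-43)² + 0²)/48 + 4811/1765 = √(1849 + 0)*(1/48) + 4811*(1/1765) = √1849*(1/48) + 4811/1765 = 43*(1/48) + 4811/1765 = 43/48 + 4811/1765 = 306823/84720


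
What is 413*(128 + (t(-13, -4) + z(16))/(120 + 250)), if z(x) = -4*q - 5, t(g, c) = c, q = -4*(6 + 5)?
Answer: 19628651/370 ≈ 53050.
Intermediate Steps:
q = -44 (q = -4*11 = -44)
z(x) = 171 (z(x) = -4*(-44) - 5 = 176 - 5 = 171)
413*(128 + (t(-13, -4) + z(16))/(120 + 250)) = 413*(128 + (-4 + 171)/(120 + 250)) = 413*(128 + 167/370) = 413*(47527/370) = 19628651/370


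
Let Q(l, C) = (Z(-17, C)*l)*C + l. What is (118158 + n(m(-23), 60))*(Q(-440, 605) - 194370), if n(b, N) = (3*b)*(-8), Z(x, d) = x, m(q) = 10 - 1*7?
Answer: 511382050740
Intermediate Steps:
m(q) = 3 (m(q) = 10 - 7 = 3)
n(b, N) = -24*b
Q(l, C) = l - 17*C*l (Q(l, C) = (-17*l)*C + l = -17*C*l + l = l - 17*C*l)
(118158 + n(m(-23), 60))*(Q(-440, 605) - 194370) = (118158 - 24*3)*(-440*(1 - 17*605) - 194370) = (118158 - 72)*(-440*(1 - 10285) - 194370) = 118086*(-440*(-10284) - 194370) = 118086*(4524960 - 194370) = 118086*4330590 = 511382050740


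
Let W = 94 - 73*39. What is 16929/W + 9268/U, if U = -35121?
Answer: -620078213/96688113 ≈ -6.4132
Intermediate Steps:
W = -2753 (W = 94 - 2847 = -2753)
16929/W + 9268/U = 16929/(-2753) + 9268/(-35121) = 16929*(-1/2753) + 9268*(-1/35121) = -16929/2753 - 9268/35121 = -620078213/96688113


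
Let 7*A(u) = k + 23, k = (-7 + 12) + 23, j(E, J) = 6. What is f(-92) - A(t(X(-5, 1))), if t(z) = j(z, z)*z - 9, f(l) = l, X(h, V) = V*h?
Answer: -695/7 ≈ -99.286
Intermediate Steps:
k = 28 (k = 5 + 23 = 28)
t(z) = -9 + 6*z (t(z) = 6*z - 9 = -9 + 6*z)
A(u) = 51/7 (A(u) = (28 + 23)/7 = (⅐)*51 = 51/7)
f(-92) - A(t(X(-5, 1))) = -92 - 1*51/7 = -92 - 51/7 = -695/7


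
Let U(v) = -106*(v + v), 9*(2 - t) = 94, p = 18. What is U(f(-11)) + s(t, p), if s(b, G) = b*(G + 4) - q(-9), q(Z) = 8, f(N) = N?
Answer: 19244/9 ≈ 2138.2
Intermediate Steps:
t = -76/9 (t = 2 - ⅑*94 = 2 - 94/9 = -76/9 ≈ -8.4444)
U(v) = -212*v
s(b, G) = -8 + b*(4 + G) (s(b, G) = b*(G + 4) - 1*8 = b*(4 + G) - 8 = -8 + b*(4 + G))
U(f(-11)) + s(t, p) = -212*(-11) + (-8 + 4*(-76/9) + 18*(-76/9)) = 2332 + (-8 - 304/9 - 152) = 2332 - 1744/9 = 19244/9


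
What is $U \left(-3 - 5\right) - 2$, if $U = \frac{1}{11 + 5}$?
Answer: $- \frac{5}{2} \approx -2.5$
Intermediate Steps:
$U = \frac{1}{16} \approx 0.0625$
$U \left(-3 - 5\right) - 2 = \frac{-3 - 5}{16} - 2 = \frac{1}{16} \left(-8\right) - 2 = - \frac{1}{2} - 2 = - \frac{5}{2}$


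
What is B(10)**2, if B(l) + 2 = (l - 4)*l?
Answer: 3364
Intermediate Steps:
B(l) = -2 + l*(-4 + l) (B(l) = -2 + (l - 4)*l = -2 + (-4 + l)*l = -2 + l*(-4 + l))
B(10)**2 = (-2 + 10**2 - 4*10)**2 = (-2 + 100 - 40)**2 = 58**2 = 3364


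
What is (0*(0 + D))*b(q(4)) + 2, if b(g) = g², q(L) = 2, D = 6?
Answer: 2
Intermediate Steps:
(0*(0 + D))*b(q(4)) + 2 = (0*(0 + 6))*2² + 2 = (0*6)*4 + 2 = 0*4 + 2 = 0 + 2 = 2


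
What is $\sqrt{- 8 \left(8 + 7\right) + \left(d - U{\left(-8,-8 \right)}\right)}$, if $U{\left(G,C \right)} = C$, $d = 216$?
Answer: $2 \sqrt{26} \approx 10.198$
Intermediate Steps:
$\sqrt{- 8 \left(8 + 7\right) + \left(d - U{\left(-8,-8 \right)}\right)} = \sqrt{- 8 \left(8 + 7\right) + \left(216 - -8\right)} = \sqrt{\left(-8\right) 15 + \left(216 + 8\right)} = \sqrt{-120 + 224} = \sqrt{104} = 2 \sqrt{26}$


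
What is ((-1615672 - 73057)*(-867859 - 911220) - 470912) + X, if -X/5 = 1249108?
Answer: 3004375584139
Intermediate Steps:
X = -6245540 (X = -5*1249108 = -6245540)
((-1615672 - 73057)*(-867859 - 911220) - 470912) + X = ((-1615672 - 73057)*(-867859 - 911220) - 470912) - 6245540 = (-1688729*(-1779079) - 470912) - 6245540 = (3004382300591 - 470912) - 6245540 = 3004381829679 - 6245540 = 3004375584139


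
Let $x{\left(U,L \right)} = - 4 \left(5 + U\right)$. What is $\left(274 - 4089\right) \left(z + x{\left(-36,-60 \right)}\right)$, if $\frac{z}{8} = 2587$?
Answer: $-79428300$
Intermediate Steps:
$z = 20696$ ($z = 8 \cdot 2587 = 20696$)
$x{\left(U,L \right)} = -20 - 4 U$
$\left(274 - 4089\right) \left(z + x{\left(-36,-60 \right)}\right) = \left(274 - 4089\right) \left(20696 - -124\right) = - 3815 \left(20696 + \left(-20 + 144\right)\right) = - 3815 \left(20696 + 124\right) = \left(-3815\right) 20820 = -79428300$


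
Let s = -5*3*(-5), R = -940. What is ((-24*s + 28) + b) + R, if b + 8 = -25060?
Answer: -27780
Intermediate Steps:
b = -25068 (b = -8 - 25060 = -25068)
s = 75 (s = -15*(-5) = 75)
((-24*s + 28) + b) + R = ((-24*75 + 28) - 25068) - 940 = ((-1800 + 28) - 25068) - 940 = (-1772 - 25068) - 940 = -26840 - 940 = -27780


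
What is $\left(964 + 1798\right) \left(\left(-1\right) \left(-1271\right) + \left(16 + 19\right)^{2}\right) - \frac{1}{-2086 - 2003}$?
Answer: $\frac{28189369729}{4089} \approx 6.894 \cdot 10^{6}$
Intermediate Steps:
$\left(964 + 1798\right) \left(\left(-1\right) \left(-1271\right) + \left(16 + 19\right)^{2}\right) - \frac{1}{-2086 - 2003} = 2762 \left(1271 + 35^{2}\right) - \frac{1}{-4089} = 2762 \left(1271 + 1225\right) - - \frac{1}{4089} = 2762 \cdot 2496 + \frac{1}{4089} = 6893952 + \frac{1}{4089} = \frac{28189369729}{4089}$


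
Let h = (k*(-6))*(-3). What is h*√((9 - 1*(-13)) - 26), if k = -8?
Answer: -288*I ≈ -288.0*I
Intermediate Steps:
h = -144 (h = -8*(-6)*(-3) = 48*(-3) = -144)
h*√((9 - 1*(-13)) - 26) = -144*√((9 - 1*(-13)) - 26) = -144*√((9 + 13) - 26) = -144*√(22 - 26) = -288*I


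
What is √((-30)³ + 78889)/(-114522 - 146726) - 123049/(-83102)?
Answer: 123049/83102 - √51889/261248 ≈ 1.4798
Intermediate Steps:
√((-30)³ + 78889)/(-114522 - 146726) - 123049/(-83102) = √(-27000 + 78889)/(-261248) - 123049*(-1/83102) = √51889*(-1/261248) + 123049/83102 = -√51889/261248 + 123049/83102 = 123049/83102 - √51889/261248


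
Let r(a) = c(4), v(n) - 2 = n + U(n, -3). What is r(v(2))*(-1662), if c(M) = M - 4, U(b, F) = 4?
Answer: 0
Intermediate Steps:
v(n) = 6 + n (v(n) = 2 + (n + 4) = 2 + (4 + n) = 6 + n)
c(M) = -4 + M
r(a) = 0 (r(a) = -4 + 4 = 0)
r(v(2))*(-1662) = 0*(-1662) = 0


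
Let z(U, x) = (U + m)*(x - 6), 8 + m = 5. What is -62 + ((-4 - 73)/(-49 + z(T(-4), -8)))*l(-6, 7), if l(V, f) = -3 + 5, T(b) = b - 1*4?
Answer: -952/15 ≈ -63.467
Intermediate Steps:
T(b) = -4 + b (T(b) = b - 4 = -4 + b)
m = -3 (m = -8 + 5 = -3)
l(V, f) = 2
z(U, x) = (-6 + x)*(-3 + U) (z(U, x) = (U - 3)*(x - 6) = (-3 + U)*(-6 + x) = (-6 + x)*(-3 + U))
-62 + ((-4 - 73)/(-49 + z(T(-4), -8)))*l(-6, 7) = -62 + ((-4 - 73)/(-49 + (18 - 6*(-4 - 4) - 3*(-8) + (-4 - 4)*(-8))))*2 = -62 - 77/(-49 + (18 - 6*(-8) + 24 - 8*(-8)))*2 = -62 - 77/(-49 + (18 + 48 + 24 + 64))*2 = -62 - 77/(-49 + 154)*2 = -62 - 77/105*2 = -62 - 77*1/105*2 = -62 - 11/15*2 = -62 - 22/15 = -952/15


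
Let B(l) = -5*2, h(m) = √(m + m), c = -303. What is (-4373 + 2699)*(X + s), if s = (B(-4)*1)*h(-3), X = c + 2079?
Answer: -2973024 + 16740*I*√6 ≈ -2.973e+6 + 41004.0*I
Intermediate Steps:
h(m) = √2*√m (h(m) = √(2*m) = √2*√m)
B(l) = -10
X = 1776 (X = -303 + 2079 = 1776)
s = -10*I*√6 (s = (-10*1)*(√2*√(-3)) = -10*√2*I*√3 = -10*I*√6 ≈ -24.495*I)
(-4373 + 2699)*(X + s) = (-4373 + 2699)*(1776 - 10*I*√6) = -1674*(1776 - 10*I*√6) = -2973024 + 16740*I*√6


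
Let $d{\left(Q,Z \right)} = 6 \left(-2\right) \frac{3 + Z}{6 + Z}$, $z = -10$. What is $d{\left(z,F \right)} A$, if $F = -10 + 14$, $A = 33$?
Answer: $- \frac{1386}{5} \approx -277.2$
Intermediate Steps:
$F = 4$
$d{\left(Q,Z \right)} = - \frac{12 \left(3 + Z\right)}{6 + Z}$ ($d{\left(Q,Z \right)} = - 12 \frac{3 + Z}{6 + Z} = - \frac{12 \left(3 + Z\right)}{6 + Z}$)
$d{\left(z,F \right)} A = \frac{12 \left(-3 - 4\right)}{6 + 4} \cdot 33 = \frac{12 \left(-3 - 4\right)}{10} \cdot 33 = 12 \cdot \frac{1}{10} \left(-7\right) 33 = \left(- \frac{42}{5}\right) 33 = - \frac{1386}{5}$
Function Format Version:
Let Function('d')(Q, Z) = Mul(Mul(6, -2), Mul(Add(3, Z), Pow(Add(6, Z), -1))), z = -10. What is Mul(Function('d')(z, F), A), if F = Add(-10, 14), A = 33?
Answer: Rational(-1386, 5) ≈ -277.20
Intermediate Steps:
F = 4
Function('d')(Q, Z) = Mul(-12, Pow(Add(6, Z), -1), Add(3, Z)) (Function('d')(Q, Z) = Mul(-12, Mul(Pow(Add(6, Z), -1), Add(3, Z))) = Mul(-12, Pow(Add(6, Z), -1), Add(3, Z)))
Mul(Function('d')(z, F), A) = Mul(Mul(12, Pow(Add(6, 4), -1), Add(-3, Mul(-1, 4))), 33) = Mul(Mul(12, Pow(10, -1), Add(-3, -4)), 33) = Mul(Mul(12, Rational(1, 10), -7), 33) = Mul(Rational(-42, 5), 33) = Rational(-1386, 5)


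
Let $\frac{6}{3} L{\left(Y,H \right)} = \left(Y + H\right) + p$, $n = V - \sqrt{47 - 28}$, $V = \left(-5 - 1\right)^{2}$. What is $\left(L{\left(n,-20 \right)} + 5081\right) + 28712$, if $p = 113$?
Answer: $\frac{67715}{2} - \frac{\sqrt{19}}{2} \approx 33855.0$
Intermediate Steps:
$V = 36$ ($V = \left(-6\right)^{2} = 36$)
$n = 36 - \sqrt{19}$ ($n = 36 - \sqrt{47 - 28} = 36 - \sqrt{19} \approx 31.641$)
$L{\left(Y,H \right)} = \frac{113}{2} + \frac{H}{2} + \frac{Y}{2}$ ($L{\left(Y,H \right)} = \frac{\left(Y + H\right) + 113}{2} = \frac{\left(H + Y\right) + 113}{2} = \frac{113 + H + Y}{2} = \frac{113}{2} + \frac{H}{2} + \frac{Y}{2}$)
$\left(L{\left(n,-20 \right)} + 5081\right) + 28712 = \left(\left(\frac{113}{2} + \frac{1}{2} \left(-20\right) + \frac{36 - \sqrt{19}}{2}\right) + 5081\right) + 28712 = \left(\left(\frac{113}{2} - 10 + \left(18 - \frac{\sqrt{19}}{2}\right)\right) + 5081\right) + 28712 = \left(\left(\frac{129}{2} - \frac{\sqrt{19}}{2}\right) + 5081\right) + 28712 = \left(\frac{10291}{2} - \frac{\sqrt{19}}{2}\right) + 28712 = \frac{67715}{2} - \frac{\sqrt{19}}{2}$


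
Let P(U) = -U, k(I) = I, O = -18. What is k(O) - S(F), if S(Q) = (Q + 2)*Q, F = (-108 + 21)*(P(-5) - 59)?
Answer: -22080618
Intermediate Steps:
F = 4698 (F = (-108 + 21)*(-1*(-5) - 59) = -87*(5 - 59) = -87*(-54) = 4698)
S(Q) = Q*(2 + Q) (S(Q) = (2 + Q)*Q = Q*(2 + Q))
k(O) - S(F) = -18 - 4698*(2 + 4698) = -18 - 4698*4700 = -18 - 1*22080600 = -18 - 22080600 = -22080618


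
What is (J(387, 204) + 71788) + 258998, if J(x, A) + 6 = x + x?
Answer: 331554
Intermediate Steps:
J(x, A) = -6 + 2*x (J(x, A) = -6 + (x + x) = -6 + 2*x)
(J(387, 204) + 71788) + 258998 = ((-6 + 2*387) + 71788) + 258998 = ((-6 + 774) + 71788) + 258998 = (768 + 71788) + 258998 = 72556 + 258998 = 331554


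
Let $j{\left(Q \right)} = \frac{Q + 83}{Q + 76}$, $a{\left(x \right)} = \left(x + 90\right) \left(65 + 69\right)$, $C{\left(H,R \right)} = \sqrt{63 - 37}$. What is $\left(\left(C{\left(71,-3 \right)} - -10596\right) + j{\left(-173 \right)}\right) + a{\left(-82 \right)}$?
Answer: $\frac{1131886}{97} + \sqrt{26} \approx 11674.0$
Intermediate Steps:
$C{\left(H,R \right)} = \sqrt{26}$
$a{\left(x \right)} = 12060 + 134 x$ ($a{\left(x \right)} = \left(90 + x\right) 134 = 12060 + 134 x$)
$j{\left(Q \right)} = \frac{83 + Q}{76 + Q}$
$\left(\left(C{\left(71,-3 \right)} - -10596\right) + j{\left(-173 \right)}\right) + a{\left(-82 \right)} = \left(\left(\sqrt{26} - -10596\right) + \frac{83 - 173}{76 - 173}\right) + \left(12060 + 134 \left(-82\right)\right) = \left(\left(\sqrt{26} + 10596\right) + \frac{1}{-97} \left(-90\right)\right) + \left(12060 - 10988\right) = \left(\left(10596 + \sqrt{26}\right) - - \frac{90}{97}\right) + 1072 = \left(\left(10596 + \sqrt{26}\right) + \frac{90}{97}\right) + 1072 = \left(\frac{1027902}{97} + \sqrt{26}\right) + 1072 = \frac{1131886}{97} + \sqrt{26}$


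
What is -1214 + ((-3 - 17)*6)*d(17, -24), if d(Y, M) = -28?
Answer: 2146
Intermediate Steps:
-1214 + ((-3 - 17)*6)*d(17, -24) = -1214 + ((-3 - 17)*6)*(-28) = -1214 - 20*6*(-28) = -1214 - 120*(-28) = -1214 + 3360 = 2146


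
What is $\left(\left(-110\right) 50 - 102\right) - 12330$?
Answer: $-17932$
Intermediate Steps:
$\left(\left(-110\right) 50 - 102\right) - 12330 = \left(-5500 - 102\right) - 12330 = -5602 - 12330 = -17932$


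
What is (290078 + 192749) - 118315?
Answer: 364512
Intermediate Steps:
(290078 + 192749) - 118315 = 482827 - 118315 = 364512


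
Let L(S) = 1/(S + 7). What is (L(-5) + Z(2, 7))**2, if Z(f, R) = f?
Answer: 25/4 ≈ 6.2500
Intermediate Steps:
L(S) = 1/(7 + S)
(L(-5) + Z(2, 7))**2 = (1/(7 - 5) + 2)**2 = (1/2 + 2)**2 = (5/2)**2 = 25/4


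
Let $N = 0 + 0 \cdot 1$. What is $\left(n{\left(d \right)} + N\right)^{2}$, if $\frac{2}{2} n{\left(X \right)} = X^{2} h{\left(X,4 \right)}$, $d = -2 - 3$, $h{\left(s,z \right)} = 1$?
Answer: $625$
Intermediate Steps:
$d = -5$ ($d = -2 - 3 = -5$)
$N = 0$ ($N = 0 + 0 = 0$)
$n{\left(X \right)} = X^{2}$ ($n{\left(X \right)} = X^{2} \cdot 1 = X^{2}$)
$\left(n{\left(d \right)} + N\right)^{2} = \left(\left(-5\right)^{2} + 0\right)^{2} = \left(25 + 0\right)^{2} = 25^{2} = 625$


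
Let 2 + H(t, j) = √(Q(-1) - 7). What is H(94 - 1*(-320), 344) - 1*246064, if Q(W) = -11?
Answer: -246066 + 3*I*√2 ≈ -2.4607e+5 + 4.2426*I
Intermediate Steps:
H(t, j) = -2 + 3*I*√2 (H(t, j) = -2 + √(-11 - 7) = -2 + √(-18) = -2 + 3*I*√2)
H(94 - 1*(-320), 344) - 1*246064 = (-2 + 3*I*√2) - 1*246064 = (-2 + 3*I*√2) - 246064 = -246066 + 3*I*√2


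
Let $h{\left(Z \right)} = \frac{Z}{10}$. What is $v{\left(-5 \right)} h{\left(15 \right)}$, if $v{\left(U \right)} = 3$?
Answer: $\frac{9}{2} \approx 4.5$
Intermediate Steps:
$h{\left(Z \right)} = \frac{Z}{10}$ ($h{\left(Z \right)} = Z \frac{1}{10} = \frac{Z}{10}$)
$v{\left(-5 \right)} h{\left(15 \right)} = 3 \cdot \frac{1}{10} \cdot 15 = 3 \cdot \frac{3}{2} = \frac{9}{2}$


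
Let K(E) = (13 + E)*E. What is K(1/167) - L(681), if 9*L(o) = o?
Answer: -6324287/83667 ≈ -75.589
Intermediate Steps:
L(o) = o/9
K(E) = E*(13 + E)
K(1/167) - L(681) = (13 + 1/167)/167 - 681/9 = (13 + 1/167)/167 - 1*227/3 = (1/167)*(2172/167) - 227/3 = 2172/27889 - 227/3 = -6324287/83667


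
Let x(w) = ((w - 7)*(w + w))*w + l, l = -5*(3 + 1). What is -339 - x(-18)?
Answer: 15881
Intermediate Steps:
l = -20 (l = -5*4 = -20)
x(w) = -20 + 2*w²*(-7 + w) (x(w) = ((w - 7)*(w + w))*w - 20 = ((-7 + w)*(2*w))*w - 20 = (2*w*(-7 + w))*w - 20 = 2*w²*(-7 + w) - 20 = -20 + 2*w²*(-7 + w))
-339 - x(-18) = -339 - (-20 - 14*(-18)² + 2*(-18)³) = -339 - (-20 - 14*324 + 2*(-5832)) = -339 - (-20 - 4536 - 11664) = -339 - 1*(-16220) = -339 + 16220 = 15881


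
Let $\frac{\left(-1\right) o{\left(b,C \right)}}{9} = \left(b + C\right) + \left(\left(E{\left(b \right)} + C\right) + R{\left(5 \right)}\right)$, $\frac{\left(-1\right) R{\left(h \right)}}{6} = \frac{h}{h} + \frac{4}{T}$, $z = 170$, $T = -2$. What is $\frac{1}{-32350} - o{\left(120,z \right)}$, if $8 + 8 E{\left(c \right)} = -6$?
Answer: $\frac{270332773}{64700} \approx 4178.3$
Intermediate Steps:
$E{\left(c \right)} = - \frac{7}{4}$ ($E{\left(c \right)} = -1 + \frac{1}{8} \left(-6\right) = -1 - \frac{3}{4} = - \frac{7}{4}$)
$R{\left(h \right)} = 6$ ($R{\left(h \right)} = - 6 \left(\frac{h}{h} + \frac{4}{-2}\right) = - 6 \left(1 + 4 \left(- \frac{1}{2}\right)\right) = - 6 \left(1 - 2\right) = \left(-6\right) \left(-1\right) = 6$)
$o{\left(b,C \right)} = - \frac{153}{4} - 18 C - 9 b$ ($o{\left(b,C \right)} = - 9 \left(\left(b + C\right) + \left(\left(- \frac{7}{4} + C\right) + 6\right)\right) = - 9 \left(\left(C + b\right) + \left(\frac{17}{4} + C\right)\right) = - 9 \left(\frac{17}{4} + b + 2 C\right) = - \frac{153}{4} - 18 C - 9 b$)
$\frac{1}{-32350} - o{\left(120,z \right)} = \frac{1}{-32350} - \left(- \frac{153}{4} - 3060 - 1080\right) = - \frac{1}{32350} - \left(- \frac{153}{4} - 3060 - 1080\right) = - \frac{1}{32350} - - \frac{16713}{4} = - \frac{1}{32350} + \frac{16713}{4} = \frac{270332773}{64700}$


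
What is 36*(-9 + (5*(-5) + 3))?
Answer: -1116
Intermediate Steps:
36*(-9 + (5*(-5) + 3)) = 36*(-9 + (-25 + 3)) = 36*(-9 - 22) = 36*(-31) = -1116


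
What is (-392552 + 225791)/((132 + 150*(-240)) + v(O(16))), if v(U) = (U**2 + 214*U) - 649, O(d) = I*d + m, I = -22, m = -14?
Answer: -166761/19115 ≈ -8.7241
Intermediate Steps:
O(d) = -14 - 22*d (O(d) = -22*d - 14 = -14 - 22*d)
v(U) = -649 + U**2 + 214*U
(-392552 + 225791)/((132 + 150*(-240)) + v(O(16))) = (-392552 + 225791)/((132 + 150*(-240)) + (-649 + (-14 - 22*16)**2 + 214*(-14 - 22*16))) = -166761/((132 - 36000) + (-649 + (-14 - 352)**2 + 214*(-14 - 352))) = -166761/(-35868 + (-649 + (-366)**2 + 214*(-366))) = -166761/(-35868 + (-649 + 133956 - 78324)) = -166761/(-35868 + 54983) = -166761/19115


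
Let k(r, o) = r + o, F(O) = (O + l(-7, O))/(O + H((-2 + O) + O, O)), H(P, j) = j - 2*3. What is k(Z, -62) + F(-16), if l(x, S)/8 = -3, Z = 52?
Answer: -170/19 ≈ -8.9474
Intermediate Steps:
H(P, j) = -6 + j (H(P, j) = j - 6 = -6 + j)
l(x, S) = -24 (l(x, S) = 8*(-3) = -24)
F(O) = (-24 + O)/(-6 + 2*O) (F(O) = (O - 24)/(O + (-6 + O)) = (-24 + O)/(-6 + 2*O))
k(r, o) = o + r
k(Z, -62) + F(-16) = (-62 + 52) + (-24 - 16)/(2*(-3 - 16)) = -10 + (½)*(-40)/(-19) = -10 + (½)*(-1/19)*(-40) = -10 + 20/19 = -170/19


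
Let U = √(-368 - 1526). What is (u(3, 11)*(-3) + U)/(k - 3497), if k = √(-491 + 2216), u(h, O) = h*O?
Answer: (99 - I*√1894)/(3497 - 5*√69) ≈ 0.02865 - 0.012595*I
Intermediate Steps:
u(h, O) = O*h
k = 5*√69 (k = √1725 = 5*√69 ≈ 41.533)
U = I*√1894 (U = √(-1894) = I*√1894 ≈ 43.52*I)
(u(3, 11)*(-3) + U)/(k - 3497) = ((11*3)*(-3) + I*√1894)/(5*√69 - 3497) = (33*(-3) + I*√1894)/(-3497 + 5*√69) = (-99 + I*√1894)/(-3497 + 5*√69)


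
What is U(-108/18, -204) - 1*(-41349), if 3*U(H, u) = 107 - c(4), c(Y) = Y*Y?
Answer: 124138/3 ≈ 41379.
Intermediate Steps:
c(Y) = Y²
U(H, u) = 91/3 (U(H, u) = (107 - 1*4²)/3 = (107 - 1*16)/3 = (107 - 16)/3 = (⅓)*91 = 91/3)
U(-108/18, -204) - 1*(-41349) = 91/3 - 1*(-41349) = 91/3 + 41349 = 124138/3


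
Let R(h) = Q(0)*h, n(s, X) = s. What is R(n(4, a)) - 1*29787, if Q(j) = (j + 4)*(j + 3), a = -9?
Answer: -29739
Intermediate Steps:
Q(j) = (3 + j)*(4 + j) (Q(j) = (4 + j)*(3 + j) = (3 + j)*(4 + j))
R(h) = 12*h (R(h) = (12 + 0² + 7*0)*h = (12 + 0 + 0)*h = 12*h)
R(n(4, a)) - 1*29787 = 12*4 - 1*29787 = 48 - 29787 = -29739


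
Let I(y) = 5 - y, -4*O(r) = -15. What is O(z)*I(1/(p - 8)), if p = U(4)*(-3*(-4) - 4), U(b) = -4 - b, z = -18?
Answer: 1805/96 ≈ 18.802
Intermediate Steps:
O(r) = 15/4 (O(r) = -¼*(-15) = 15/4)
p = -64 (p = (-4 - 1*4)*(-3*(-4) - 4) = (-4 - 4)*(12 - 4) = -8*8 = -64)
O(z)*I(1/(p - 8)) = 15*(5 - 1/(-64 - 8))/4 = 15*(5 - 1/(-72))/4 = 15*(5 - 1*(-1/72))/4 = 15*(5 + 1/72)/4 = (15/4)*(361/72) = 1805/96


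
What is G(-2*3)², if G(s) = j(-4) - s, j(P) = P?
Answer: 4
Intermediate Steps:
G(s) = -4 - s
G(-2*3)² = (-4 - (-2)*3)² = (-4 - 1*(-6))² = (-4 + 6)² = 2² = 4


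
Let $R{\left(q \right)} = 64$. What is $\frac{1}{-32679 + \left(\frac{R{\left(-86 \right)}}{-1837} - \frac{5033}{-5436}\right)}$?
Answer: $- \frac{9985932}{326321374111} \approx -3.0602 \cdot 10^{-5}$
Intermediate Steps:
$\frac{1}{-32679 + \left(\frac{R{\left(-86 \right)}}{-1837} - \frac{5033}{-5436}\right)} = \frac{1}{-32679 + \left(\frac{64}{-1837} - \frac{5033}{-5436}\right)} = \frac{1}{-32679 + \left(64 \left(- \frac{1}{1837}\right) - - \frac{5033}{5436}\right)} = \frac{1}{-32679 + \left(- \frac{64}{1837} + \frac{5033}{5436}\right)} = \frac{1}{-32679 + \frac{8897717}{9985932}} = \frac{1}{- \frac{326321374111}{9985932}} = - \frac{9985932}{326321374111}$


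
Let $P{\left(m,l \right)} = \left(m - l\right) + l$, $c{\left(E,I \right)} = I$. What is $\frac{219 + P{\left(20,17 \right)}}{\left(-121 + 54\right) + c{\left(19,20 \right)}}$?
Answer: $- \frac{239}{47} \approx -5.0851$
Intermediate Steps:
$P{\left(m,l \right)} = m$
$\frac{219 + P{\left(20,17 \right)}}{\left(-121 + 54\right) + c{\left(19,20 \right)}} = \frac{219 + 20}{\left(-121 + 54\right) + 20} = \frac{239}{-67 + 20} = \frac{239}{-47} = 239 \left(- \frac{1}{47}\right) = - \frac{239}{47}$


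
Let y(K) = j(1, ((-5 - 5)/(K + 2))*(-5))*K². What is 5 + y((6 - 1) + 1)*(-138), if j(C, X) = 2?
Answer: -9931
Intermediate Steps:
y(K) = 2*K²
5 + y((6 - 1) + 1)*(-138) = 5 + (2*((6 - 1) + 1)²)*(-138) = 5 + (2*(5 + 1)²)*(-138) = 5 + (2*6²)*(-138) = 5 + (2*36)*(-138) = 5 + 72*(-138) = 5 - 9936 = -9931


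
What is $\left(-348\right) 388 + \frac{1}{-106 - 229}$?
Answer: $- \frac{45233041}{335} \approx -1.3502 \cdot 10^{5}$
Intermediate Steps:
$\left(-348\right) 388 + \frac{1}{-106 - 229} = -135024 + \frac{1}{-335} = -135024 - \frac{1}{335} = - \frac{45233041}{335}$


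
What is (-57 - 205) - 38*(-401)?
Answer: 14976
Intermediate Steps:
(-57 - 205) - 38*(-401) = -262 + 15238 = 14976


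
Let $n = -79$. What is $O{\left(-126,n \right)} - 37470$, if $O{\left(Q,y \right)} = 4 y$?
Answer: $-37786$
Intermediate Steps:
$O{\left(-126,n \right)} - 37470 = 4 \left(-79\right) - 37470 = -316 - 37470 = -37786$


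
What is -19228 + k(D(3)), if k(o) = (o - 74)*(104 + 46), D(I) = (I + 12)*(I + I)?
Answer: -16828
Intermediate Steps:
D(I) = 2*I*(12 + I) (D(I) = (12 + I)*(2*I) = 2*I*(12 + I))
k(o) = -11100 + 150*o (k(o) = (-74 + o)*150 = -11100 + 150*o)
-19228 + k(D(3)) = -19228 + (-11100 + 150*(2*3*(12 + 3))) = -19228 + (-11100 + 150*(2*3*15)) = -19228 + (-11100 + 150*90) = -19228 + (-11100 + 13500) = -19228 + 2400 = -16828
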